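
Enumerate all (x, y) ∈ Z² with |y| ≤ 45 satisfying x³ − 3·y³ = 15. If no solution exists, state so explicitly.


The equation is x³ - 3y³ = 15. For fixed y, x³ = 3·y³ + 15, so a solution requires the RHS to be a perfect cube.
Strategy: iterate y from -45 to 45, compute RHS = 3·y³ + 15, and check whether it is a (positive or negative) perfect cube.
Check small values of y:
  y = 0: RHS = 15 is not a perfect cube.
  y = 1: RHS = 18 is not a perfect cube.
  y = -1: RHS = 12 is not a perfect cube.
  y = 2: RHS = 39 is not a perfect cube.
  y = -2: RHS = -9 is not a perfect cube.
  y = 3: RHS = 96 is not a perfect cube.
  y = -3: RHS = -66 is not a perfect cube.
Continuing the search up to |y| = 45 finds no solutions either.
No (x, y) in the scanned range satisfies the equation.

No integer solutions with |y| ≤ 45.


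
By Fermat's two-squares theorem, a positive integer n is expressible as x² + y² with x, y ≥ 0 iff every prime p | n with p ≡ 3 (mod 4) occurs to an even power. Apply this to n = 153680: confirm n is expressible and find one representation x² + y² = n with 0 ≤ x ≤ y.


Step 1: Factor n = 153680 = 2^4 · 5 · 17 · 113.
Step 2: Check the mod-4 condition on each prime factor: 2 = 2 (special); 5 ≡ 1 (mod 4), exponent 1; 17 ≡ 1 (mod 4), exponent 1; 113 ≡ 1 (mod 4), exponent 1.
All primes ≡ 3 (mod 4) appear to even exponent (or don't appear), so by the two-squares theorem n IS expressible as a sum of two squares.
Step 3: Build a representation. Group n = k² · m with k = 4 and m = 5 · 17 · 113 = 9605 (a product of primes ≡ 1 (mod 4)); a representation of m scales to one of n via (k·x)² + (k·y)² = k²(x² + y²). Each prime p ≡ 1 (mod 4) is itself a sum of two squares; find a² by testing p − a² for a perfect square:
  5: 5 − 1² = 4 = 2² ⇒ 5 = 1² + 2².
  17: 17 − 1² = 16 = 4² ⇒ 17 = 1² + 4².
  113: 113 − 1² = 112, 113 − 2² = 109, 113 − 3² = 104, 113 − 4² = 97, 113 − 5² = 88, 113 − 6² = 77, 113 − 7² = 64 = 8² ⇒ 113 = 7² + 8².
  Combine using the Brahmagupta–Fibonacci identity (a² + b²)(c² + d²) = (ac − bd)² + (ad + bc)² = (ac + bd)² + (ad − bc)²:
  5 · 17 = 85: from (1² + 2²)(1² + 4²), take (1·1 − 2·4, 1·4 + 2·1) = (1 − 8, 4 + 2) = (-7, 6); dropping signs (only squares matter) gives (7, 6); check 7² + 6² = 49 + 36 = 85 ✓.
  85 · 113 = 9605: from (7² + 6²)(7² + 8²), take (7·7 − 6·8, 7·8 + 6·7) = (49 − 48, 56 + 42) = (1, 98); check 1² + 98² = 1 + 9604 = 9605 ✓.
  Scale by k = 4: (4·1, 4·98) = (4, 392).
Step 4: Order so x ≤ y and verify: 4² + 392² = 16 + 153664 = 153680 = n. ✓

n = 153680 = 4² + 392² (one valid representation with x ≤ y).


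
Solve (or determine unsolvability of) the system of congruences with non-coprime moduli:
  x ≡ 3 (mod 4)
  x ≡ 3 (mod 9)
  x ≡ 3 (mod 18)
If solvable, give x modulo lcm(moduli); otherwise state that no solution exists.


Moduli 4, 9, 18 are not pairwise coprime, so CRT works modulo lcm(m_i) when all pairwise compatibility conditions hold.
Pairwise compatibility: gcd(m_i, m_j) must divide a_i - a_j for every pair.
Merge one congruence at a time:
  Start: x ≡ 3 (mod 4).
  Combine with x ≡ 3 (mod 9): gcd(4, 9) = 1; 3 - 3 = 0, which IS divisible by 1, so compatible.
    Write x = 3 + 4·t and substitute into x ≡ 3 (mod 9): 4·t ≡ 3 − 3 = 0 (mod 9).
    The inverse of 4 mod 9 is 7 (since 4·7 = 28 = 3·9 + 1), so t ≡ 7·0 = 0 ≡ 0 (mod 9).
    Then x = 3 + 4·0 = 3, valid modulo lcm(4, 9) = 36: x ≡ 3 (mod 36).
  Combine with x ≡ 3 (mod 18): gcd(36, 18) = 18; 3 - 3 = 0, which IS divisible by 18, so compatible.
    Write x = 3 + 36·t and substitute into x ≡ 3 (mod 18): 36·t ≡ 3 − 3 = 0 (mod 18).
    Divide the congruence (and modulus) by g = 18: 2·t ≡ 0 (mod 1).
    Modulo 1 every t works; take t = 0.
    Then x = 3 + 36·0 = 3, valid modulo lcm(36, 18) = 36: x ≡ 3 (mod 36).
Verify: 3 mod 4 = 3, 3 mod 9 = 3, 3 mod 18 = 3.

x ≡ 3 (mod 36).


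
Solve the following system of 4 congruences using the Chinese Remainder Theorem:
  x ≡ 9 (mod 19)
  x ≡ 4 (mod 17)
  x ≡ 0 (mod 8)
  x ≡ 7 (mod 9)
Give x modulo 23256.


Product of moduli M = 19 · 17 · 8 · 9 = 23256.
Merge one congruence at a time:
  Start: x ≡ 9 (mod 19).
  Combine with x ≡ 4 (mod 17); new modulus lcm = 323.
    Write x = 9 + 19·t and substitute into x ≡ 4 (mod 17): 19·t ≡ 4 − 9 = -5 (mod 17).
    Reduce coefficients mod 17: 2·t ≡ 12 (mod 17).
    The inverse of 2 mod 17 is 9 (since 2·9 = 18 = 1·17 + 1), so t ≡ 9·12 = 108 ≡ 6 (mod 17).
    Then x = 9 + 19·6 = 123, valid modulo lcm(19, 17) = 323: x ≡ 123 (mod 323).
  Combine with x ≡ 0 (mod 8); new modulus lcm = 2584.
    Write x = 123 + 323·t and substitute into x ≡ 0 (mod 8): 323·t ≡ 0 − 123 = -123 (mod 8).
    Reduce coefficients mod 8: 3·t ≡ 5 (mod 8).
    The inverse of 3 mod 8 is 3 (since 3·3 = 9 = 1·8 + 1), so t ≡ 3·5 = 15 ≡ 7 (mod 8).
    Then x = 123 + 323·7 = 2384, valid modulo lcm(323, 8) = 2584: x ≡ 2384 (mod 2584).
  Combine with x ≡ 7 (mod 9); new modulus lcm = 23256.
    Write x = 2384 + 2584·t and substitute into x ≡ 7 (mod 9): 2584·t ≡ 7 − 2384 = -2377 (mod 9).
    Reduce coefficients mod 9: 1·t ≡ 8 (mod 9).
    So t ≡ 8 (mod 9).
    Then x = 2384 + 2584·8 = 23056, valid modulo lcm(2584, 9) = 23256: x ≡ 23056 (mod 23256).
Verify against each original: 23056 mod 19 = 9, 23056 mod 17 = 4, 23056 mod 8 = 0, 23056 mod 9 = 7.

x ≡ 23056 (mod 23256).


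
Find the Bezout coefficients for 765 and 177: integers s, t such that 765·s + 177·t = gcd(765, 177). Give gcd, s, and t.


Euclidean algorithm on (765, 177) — divide until remainder is 0:
  765 = 4 · 177 + 57
  177 = 3 · 57 + 6
  57 = 9 · 6 + 3
  6 = 2 · 3 + 0
gcd(765, 177) = 3.
Track Bezout coefficients alongside the remainders: start with r₀ = 765 = a·1 + b·0 (s = 1, t = 0) and r₁ = 177 = a·0 + b·1 (s = 0, t = 1); each new remainder r_{k+1} = r_{k-1} − q_k·r_k inherits s_{k+1} = s_{k-1} − q_k·s_k, t_{k+1} = t_{k-1} − q_k·t_k, so r_k = a·s_k + b·t_k at every step:
  q = 4: r = 57, s = 1 − 4·0 = 1, t = 0 − 4·1 = -4  (check: 765·1 + 177·(-4) = 57)
  q = 3: r = 6, s = 0 − 3·1 = -3, t = 1 − 3·(-4) = 13  (check: 765·(-3) + 177·13 = 6)
  q = 9: r = 3, s = 1 − 9·(-3) = 28, t = -4 − 9·13 = -121  (check: 765·28 + 177·(-121) = 3)
The row with r = 3 (the gcd) gives the Bezout coefficients s = 28, t = -121.
Result: 765 · (28) + 177 · (-121) = 3.

gcd(765, 177) = 3; s = 28, t = -121 (check: 765·28 + 177·(-121) = 3).


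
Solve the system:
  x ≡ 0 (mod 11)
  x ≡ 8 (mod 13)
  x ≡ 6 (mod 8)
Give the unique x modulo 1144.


Moduli 11, 13, 8 are pairwise coprime; by CRT there is a unique solution modulo M = 11 · 13 · 8 = 1144.
Solve pairwise, accumulating the modulus:
  Start with x ≡ 0 (mod 11).
  Combine with x ≡ 8 (mod 13): since gcd(11, 13) = 1, we get a unique residue mod 143.
    Write x = 0 + 11·t and substitute into x ≡ 8 (mod 13): 11·t ≡ 8 − 0 = 8 (mod 13).
    The inverse of 11 mod 13 is 6 (since 11·6 = 66 = 5·13 + 1), so t ≡ 6·8 = 48 ≡ 9 (mod 13).
    Then x = 0 + 11·9 = 99, valid modulo lcm(11, 13) = 143: x ≡ 99 (mod 143).
  Combine with x ≡ 6 (mod 8): since gcd(143, 8) = 1, we get a unique residue mod 1144.
    Write x = 99 + 143·t and substitute into x ≡ 6 (mod 8): 143·t ≡ 6 − 99 = -93 (mod 8).
    Reduce coefficients mod 8: 7·t ≡ 3 (mod 8).
    The inverse of 7 mod 8 is 7 (since 7·7 = 49 = 6·8 + 1), so t ≡ 7·3 = 21 ≡ 5 (mod 8).
    Then x = 99 + 143·5 = 814, valid modulo lcm(143, 8) = 1144: x ≡ 814 (mod 1144).
Verify: 814 mod 11 = 0 ✓, 814 mod 13 = 8 ✓, 814 mod 8 = 6 ✓.

x ≡ 814 (mod 1144).


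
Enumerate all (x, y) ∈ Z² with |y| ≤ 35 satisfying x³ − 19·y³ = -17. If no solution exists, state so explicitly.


The equation is x³ - 19y³ = -17. For fixed y, x³ = 19·y³ − 17, so a solution requires the RHS to be a perfect cube.
Strategy: iterate y from -35 to 35, compute RHS = 19·y³ − 17, and check whether it is a (positive or negative) perfect cube.
Check small values of y:
  y = 0: RHS = -17 is not a perfect cube.
  y = 1: RHS = 2 is not a perfect cube.
  y = -1: RHS = -36 is not a perfect cube.
  y = 2: RHS = 135 is not a perfect cube.
  y = -2: RHS = -169 is not a perfect cube.
  y = 3: RHS = 496 is not a perfect cube.
  y = -3: RHS = -530 is not a perfect cube.
Continuing the search up to |y| = 35 finds no solutions either.
No (x, y) in the scanned range satisfies the equation.

No integer solutions with |y| ≤ 35.


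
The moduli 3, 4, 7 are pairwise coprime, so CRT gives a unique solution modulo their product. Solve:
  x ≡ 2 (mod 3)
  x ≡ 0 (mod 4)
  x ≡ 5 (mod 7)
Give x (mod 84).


Moduli 3, 4, 7 are pairwise coprime; by CRT there is a unique solution modulo M = 3 · 4 · 7 = 84.
Solve pairwise, accumulating the modulus:
  Start with x ≡ 2 (mod 3).
  Combine with x ≡ 0 (mod 4): since gcd(3, 4) = 1, we get a unique residue mod 12.
    Write x = 2 + 3·t and substitute into x ≡ 0 (mod 4): 3·t ≡ 0 − 2 = -2 (mod 4).
    Reduce coefficients mod 4: 3·t ≡ 2 (mod 4).
    The inverse of 3 mod 4 is 3 (since 3·3 = 9 = 2·4 + 1), so t ≡ 3·2 = 6 ≡ 2 (mod 4).
    Then x = 2 + 3·2 = 8, valid modulo lcm(3, 4) = 12: x ≡ 8 (mod 12).
  Combine with x ≡ 5 (mod 7): since gcd(12, 7) = 1, we get a unique residue mod 84.
    Write x = 8 + 12·t and substitute into x ≡ 5 (mod 7): 12·t ≡ 5 − 8 = -3 (mod 7).
    Reduce coefficients mod 7: 5·t ≡ 4 (mod 7).
    The inverse of 5 mod 7 is 3 (since 5·3 = 15 = 2·7 + 1), so t ≡ 3·4 = 12 ≡ 5 (mod 7).
    Then x = 8 + 12·5 = 68, valid modulo lcm(12, 7) = 84: x ≡ 68 (mod 84).
Verify: 68 mod 3 = 2 ✓, 68 mod 4 = 0 ✓, 68 mod 7 = 5 ✓.

x ≡ 68 (mod 84).


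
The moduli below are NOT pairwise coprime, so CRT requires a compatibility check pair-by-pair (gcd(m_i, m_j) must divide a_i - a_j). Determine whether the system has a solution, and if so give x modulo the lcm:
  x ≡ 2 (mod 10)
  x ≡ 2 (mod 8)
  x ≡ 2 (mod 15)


Moduli 10, 8, 15 are not pairwise coprime, so CRT works modulo lcm(m_i) when all pairwise compatibility conditions hold.
Pairwise compatibility: gcd(m_i, m_j) must divide a_i - a_j for every pair.
Merge one congruence at a time:
  Start: x ≡ 2 (mod 10).
  Combine with x ≡ 2 (mod 8): gcd(10, 8) = 2; 2 - 2 = 0, which IS divisible by 2, so compatible.
    Write x = 2 + 10·t and substitute into x ≡ 2 (mod 8): 10·t ≡ 2 − 2 = 0 (mod 8).
    Divide the congruence (and modulus) by g = 2: 5·t ≡ 0 (mod 4).
    Reduce coefficients mod 4: 1·t ≡ 0 (mod 4).
    So t ≡ 0 (mod 4).
    Then x = 2 + 10·0 = 2, valid modulo lcm(10, 8) = 40: x ≡ 2 (mod 40).
  Combine with x ≡ 2 (mod 15): gcd(40, 15) = 5; 2 - 2 = 0, which IS divisible by 5, so compatible.
    Write x = 2 + 40·t and substitute into x ≡ 2 (mod 15): 40·t ≡ 2 − 2 = 0 (mod 15).
    Divide the congruence (and modulus) by g = 5: 8·t ≡ 0 (mod 3).
    Reduce coefficients mod 3: 2·t ≡ 0 (mod 3).
    The inverse of 2 mod 3 is 2 (since 2·2 = 4 = 1·3 + 1), so t ≡ 2·0 = 0 ≡ 0 (mod 3).
    Then x = 2 + 40·0 = 2, valid modulo lcm(40, 15) = 120: x ≡ 2 (mod 120).
Verify: 2 mod 10 = 2, 2 mod 8 = 2, 2 mod 15 = 2.

x ≡ 2 (mod 120).


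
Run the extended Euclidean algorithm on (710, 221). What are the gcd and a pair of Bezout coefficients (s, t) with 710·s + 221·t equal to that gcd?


Euclidean algorithm on (710, 221) — divide until remainder is 0:
  710 = 3 · 221 + 47
  221 = 4 · 47 + 33
  47 = 1 · 33 + 14
  33 = 2 · 14 + 5
  14 = 2 · 5 + 4
  5 = 1 · 4 + 1
  4 = 4 · 1 + 0
gcd(710, 221) = 1.
Track Bezout coefficients alongside the remainders: start with r₀ = 710 = a·1 + b·0 (s = 1, t = 0) and r₁ = 221 = a·0 + b·1 (s = 0, t = 1); each new remainder r_{k+1} = r_{k-1} − q_k·r_k inherits s_{k+1} = s_{k-1} − q_k·s_k, t_{k+1} = t_{k-1} − q_k·t_k, so r_k = a·s_k + b·t_k at every step:
  q = 3: r = 47, s = 1 − 3·0 = 1, t = 0 − 3·1 = -3  (check: 710·1 + 221·(-3) = 47)
  q = 4: r = 33, s = 0 − 4·1 = -4, t = 1 − 4·(-3) = 13  (check: 710·(-4) + 221·13 = 33)
  q = 1: r = 14, s = 1 − 1·(-4) = 5, t = -3 − 1·13 = -16  (check: 710·5 + 221·(-16) = 14)
  q = 2: r = 5, s = -4 − 2·5 = -14, t = 13 − 2·(-16) = 45  (check: 710·(-14) + 221·45 = 5)
  q = 2: r = 4, s = 5 − 2·(-14) = 33, t = -16 − 2·45 = -106  (check: 710·33 + 221·(-106) = 4)
  q = 1: r = 1, s = -14 − 1·33 = -47, t = 45 − 1·(-106) = 151  (check: 710·(-47) + 221·151 = 1)
The row with r = 1 (the gcd) gives the Bezout coefficients s = -47, t = 151.
Result: 710 · (-47) + 221 · (151) = 1.

gcd(710, 221) = 1; s = -47, t = 151 (check: 710·(-47) + 221·151 = 1).


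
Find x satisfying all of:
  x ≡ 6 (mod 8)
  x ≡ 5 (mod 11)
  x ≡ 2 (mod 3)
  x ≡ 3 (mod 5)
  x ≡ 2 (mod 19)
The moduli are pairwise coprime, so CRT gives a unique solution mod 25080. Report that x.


Product of moduli M = 8 · 11 · 3 · 5 · 19 = 25080.
Merge one congruence at a time:
  Start: x ≡ 6 (mod 8).
  Combine with x ≡ 5 (mod 11); new modulus lcm = 88.
    Write x = 6 + 8·t and substitute into x ≡ 5 (mod 11): 8·t ≡ 5 − 6 = -1 (mod 11).
    Reduce coefficients mod 11: 8·t ≡ 10 (mod 11).
    The inverse of 8 mod 11 is 7 (since 8·7 = 56 = 5·11 + 1), so t ≡ 7·10 = 70 ≡ 4 (mod 11).
    Then x = 6 + 8·4 = 38, valid modulo lcm(8, 11) = 88: x ≡ 38 (mod 88).
  Combine with x ≡ 2 (mod 3); new modulus lcm = 264.
    Write x = 38 + 88·t and substitute into x ≡ 2 (mod 3): 88·t ≡ 2 − 38 = -36 (mod 3).
    Reduce coefficients mod 3: 1·t ≡ 0 (mod 3).
    So t ≡ 0 (mod 3).
    Then x = 38 + 88·0 = 38, valid modulo lcm(88, 3) = 264: x ≡ 38 (mod 264).
  Combine with x ≡ 3 (mod 5); new modulus lcm = 1320.
    Write x = 38 + 264·t and substitute into x ≡ 3 (mod 5): 264·t ≡ 3 − 38 = -35 (mod 5).
    Reduce coefficients mod 5: 4·t ≡ 0 (mod 5).
    The inverse of 4 mod 5 is 4 (since 4·4 = 16 = 3·5 + 1), so t ≡ 4·0 = 0 ≡ 0 (mod 5).
    Then x = 38 + 264·0 = 38, valid modulo lcm(264, 5) = 1320: x ≡ 38 (mod 1320).
  Combine with x ≡ 2 (mod 19); new modulus lcm = 25080.
    Write x = 38 + 1320·t and substitute into x ≡ 2 (mod 19): 1320·t ≡ 2 − 38 = -36 (mod 19).
    Reduce coefficients mod 19: 9·t ≡ 2 (mod 19).
    The inverse of 9 mod 19 is 17 (since 9·17 = 153 = 8·19 + 1), so t ≡ 17·2 = 34 ≡ 15 (mod 19).
    Then x = 38 + 1320·15 = 19838, valid modulo lcm(1320, 19) = 25080: x ≡ 19838 (mod 25080).
Verify against each original: 19838 mod 8 = 6, 19838 mod 11 = 5, 19838 mod 3 = 2, 19838 mod 5 = 3, 19838 mod 19 = 2.

x ≡ 19838 (mod 25080).


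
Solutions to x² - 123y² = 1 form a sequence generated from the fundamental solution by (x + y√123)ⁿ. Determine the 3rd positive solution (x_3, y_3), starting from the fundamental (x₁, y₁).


Step 1: Find the fundamental solution (x₁, y₁) of x² - 123y² = 1.
  Expand √123 as a continued fraction. a₀ = ⌊√123⌋ = 11; iterate m_{k+1} = d_k·a_k − m_k, d_{k+1} = (123 − m_{k+1}²)/d_k, a_{k+1} = ⌊(a₀ + m_{k+1})/d_{k+1}⌋ (starting m₀ = 0, d₀ = 1), with convergents p_k = a_k·p_{k-1} + p_{k-2}, q_k = a_k·q_{k-1} + q_{k-2} (p₋₁ = 1, q₋₁ = 0):
  k = 0: a₀ = 11; p₀/q₀ = 11/1; p₀² − 123·q₀² = 121 − 123 = -2.
  k = 1: m = 11, d = 2, a = ⌊(11 + 11)/2⌋ = 11; p/q = (11·11 + 1)/(11·1 + 0) = 122/11; p² − 123·q² = 14884 − 14883 = 1.
  The first convergent with p² − 123·q² = 1 gives the fundamental solution (x₁, y₁) = (122, 11).
Step 2: Apply the recurrence (x_{n+1}, y_{n+1}) = (x₁x_n + 123y₁y_n, x₁y_n + y₁x_n) repeatedly.
  From (x_1, y_1) = (122, 11): x_2 = 122·122 + 123·11·11 = 29767; y_2 = 122·11 + 11·122 = 2684.
  From (x_2, y_2) = (29767, 2684): x_3 = 122·29767 + 123·11·2684 = 7263026; y_3 = 122·2684 + 11·29767 = 654885.
Step 3: Verify x_3² - 123·y_3² = 52751546676676 - 52751546676675 = 1 (should be 1). ✓

(x_1, y_1) = (122, 11); (x_3, y_3) = (7263026, 654885).


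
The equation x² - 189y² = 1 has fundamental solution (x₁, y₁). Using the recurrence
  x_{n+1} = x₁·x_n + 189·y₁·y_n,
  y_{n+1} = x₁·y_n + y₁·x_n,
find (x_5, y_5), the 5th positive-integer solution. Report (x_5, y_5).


Step 1: Find the fundamental solution (x₁, y₁) of x² - 189y² = 1.
  Expand √189 as a continued fraction. a₀ = ⌊√189⌋ = 13; iterate m_{k+1} = d_k·a_k − m_k, d_{k+1} = (189 − m_{k+1}²)/d_k, a_{k+1} = ⌊(a₀ + m_{k+1})/d_{k+1}⌋ (starting m₀ = 0, d₀ = 1), with convergents p_k = a_k·p_{k-1} + p_{k-2}, q_k = a_k·q_{k-1} + q_{k-2} (p₋₁ = 1, q₋₁ = 0):
  k = 0: a₀ = 13; p₀/q₀ = 13/1; p₀² − 189·q₀² = 169 − 189 = -20.
  k = 1: m = 13, d = 20, a = ⌊(13 + 13)/20⌋ = 1; p/q = (1·13 + 1)/(1·1 + 0) = 14/1; p² − 189·q² = 196 − 189 = 7.
  k = 2: m = 7, d = 7, a = ⌊(13 + 7)/7⌋ = 2; p/q = (2·14 + 13)/(2·1 + 1) = 41/3; p² − 189·q² = 1681 − 1701 = -20.
  k = 3: m = 7, d = 20, a = ⌊(13 + 7)/20⌋ = 1; p/q = (1·41 + 14)/(1·3 + 1) = 55/4; p² − 189·q² = 3025 − 3024 = 1.
  The first convergent with p² − 189·q² = 1 gives the fundamental solution (x₁, y₁) = (55, 4).
Step 2: Apply the recurrence (x_{n+1}, y_{n+1}) = (x₁x_n + 189y₁y_n, x₁y_n + y₁x_n) repeatedly.
  From (x_1, y_1) = (55, 4): x_2 = 55·55 + 189·4·4 = 6049; y_2 = 55·4 + 4·55 = 440.
  From (x_2, y_2) = (6049, 440): x_3 = 55·6049 + 189·4·440 = 665335; y_3 = 55·440 + 4·6049 = 48396.
  From (x_3, y_3) = (665335, 48396): x_4 = 55·665335 + 189·4·48396 = 73180801; y_4 = 55·48396 + 4·665335 = 5323120.
  From (x_4, y_4) = (73180801, 5323120): x_5 = 55·73180801 + 189·4·5323120 = 8049222775; y_5 = 55·5323120 + 4·73180801 = 585494804.
Step 3: Verify x_5² - 189·y_5² = 64789987281578700625 - 64789987281578700624 = 1 (should be 1). ✓

(x_1, y_1) = (55, 4); (x_5, y_5) = (8049222775, 585494804).


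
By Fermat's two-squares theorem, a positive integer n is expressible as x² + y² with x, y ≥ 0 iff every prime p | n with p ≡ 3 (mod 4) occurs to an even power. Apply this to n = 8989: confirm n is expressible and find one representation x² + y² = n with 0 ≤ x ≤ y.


Step 1: Factor n = 8989 = 89 · 101.
Step 2: Check the mod-4 condition on each prime factor: 89 ≡ 1 (mod 4), exponent 1; 101 ≡ 1 (mod 4), exponent 1.
All primes ≡ 3 (mod 4) appear to even exponent (or don't appear), so by the two-squares theorem n IS expressible as a sum of two squares.
Step 3: Build a representation. Here n = 89 · 101 is a product of primes ≡ 1 (mod 4). Each prime p ≡ 1 (mod 4) is itself a sum of two squares; find a² by testing p − a² for a perfect square:
  89: 89 − 1² = 88, 89 − 2² = 85, 89 − 3² = 80, 89 − 4² = 73, 89 − 5² = 64 = 8² ⇒ 89 = 5² + 8².
  101: 101 − 1² = 100 = 10² ⇒ 101 = 1² + 10².
  Combine using the Brahmagupta–Fibonacci identity (a² + b²)(c² + d²) = (ac − bd)² + (ad + bc)² = (ac + bd)² + (ad − bc)²:
  89 · 101 = 8989: from (5² + 8²)(1² + 10²), take (5·1 − 8·10, 5·10 + 8·1) = (5 − 80, 50 + 8) = (-75, 58); dropping signs (only squares matter) gives (75, 58); check 75² + 58² = 5625 + 3364 = 8989 ✓.
Step 4: Order so x ≤ y and verify: 58² + 75² = 3364 + 5625 = 8989 = n. ✓

n = 8989 = 58² + 75² (one valid representation with x ≤ y).


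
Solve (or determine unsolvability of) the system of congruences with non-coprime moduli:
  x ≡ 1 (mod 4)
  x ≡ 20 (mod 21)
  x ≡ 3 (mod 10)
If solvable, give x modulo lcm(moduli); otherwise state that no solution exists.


Moduli 4, 21, 10 are not pairwise coprime, so CRT works modulo lcm(m_i) when all pairwise compatibility conditions hold.
Pairwise compatibility: gcd(m_i, m_j) must divide a_i - a_j for every pair.
Merge one congruence at a time:
  Start: x ≡ 1 (mod 4).
  Combine with x ≡ 20 (mod 21): gcd(4, 21) = 1; 20 - 1 = 19, which IS divisible by 1, so compatible.
    Write x = 1 + 4·t and substitute into x ≡ 20 (mod 21): 4·t ≡ 20 − 1 = 19 (mod 21).
    The inverse of 4 mod 21 is 16 (since 4·16 = 64 = 3·21 + 1), so t ≡ 16·19 = 304 ≡ 10 (mod 21).
    Then x = 1 + 4·10 = 41, valid modulo lcm(4, 21) = 84: x ≡ 41 (mod 84).
  Combine with x ≡ 3 (mod 10): gcd(84, 10) = 2; 3 - 41 = -38, which IS divisible by 2, so compatible.
    Write x = 41 + 84·t and substitute into x ≡ 3 (mod 10): 84·t ≡ 3 − 41 = -38 (mod 10).
    Divide the congruence (and modulus) by g = 2: 42·t ≡ -19 (mod 5).
    Reduce coefficients mod 5: 2·t ≡ 1 (mod 5).
    The inverse of 2 mod 5 is 3 (since 2·3 = 6 = 1·5 + 1), so t ≡ 3·1 = 3 ≡ 3 (mod 5).
    Then x = 41 + 84·3 = 293, valid modulo lcm(84, 10) = 420: x ≡ 293 (mod 420).
Verify: 293 mod 4 = 1, 293 mod 21 = 20, 293 mod 10 = 3.

x ≡ 293 (mod 420).


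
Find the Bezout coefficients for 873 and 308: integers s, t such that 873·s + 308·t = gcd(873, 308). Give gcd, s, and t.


Euclidean algorithm on (873, 308) — divide until remainder is 0:
  873 = 2 · 308 + 257
  308 = 1 · 257 + 51
  257 = 5 · 51 + 2
  51 = 25 · 2 + 1
  2 = 2 · 1 + 0
gcd(873, 308) = 1.
Track Bezout coefficients alongside the remainders: start with r₀ = 873 = a·1 + b·0 (s = 1, t = 0) and r₁ = 308 = a·0 + b·1 (s = 0, t = 1); each new remainder r_{k+1} = r_{k-1} − q_k·r_k inherits s_{k+1} = s_{k-1} − q_k·s_k, t_{k+1} = t_{k-1} − q_k·t_k, so r_k = a·s_k + b·t_k at every step:
  q = 2: r = 257, s = 1 − 2·0 = 1, t = 0 − 2·1 = -2  (check: 873·1 + 308·(-2) = 257)
  q = 1: r = 51, s = 0 − 1·1 = -1, t = 1 − 1·(-2) = 3  (check: 873·(-1) + 308·3 = 51)
  q = 5: r = 2, s = 1 − 5·(-1) = 6, t = -2 − 5·3 = -17  (check: 873·6 + 308·(-17) = 2)
  q = 25: r = 1, s = -1 − 25·6 = -151, t = 3 − 25·(-17) = 428  (check: 873·(-151) + 308·428 = 1)
The row with r = 1 (the gcd) gives the Bezout coefficients s = -151, t = 428.
Result: 873 · (-151) + 308 · (428) = 1.

gcd(873, 308) = 1; s = -151, t = 428 (check: 873·(-151) + 308·428 = 1).


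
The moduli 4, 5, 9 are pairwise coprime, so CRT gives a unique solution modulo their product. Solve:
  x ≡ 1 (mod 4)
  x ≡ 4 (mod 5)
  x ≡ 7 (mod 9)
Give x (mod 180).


Moduli 4, 5, 9 are pairwise coprime; by CRT there is a unique solution modulo M = 4 · 5 · 9 = 180.
Solve pairwise, accumulating the modulus:
  Start with x ≡ 1 (mod 4).
  Combine with x ≡ 4 (mod 5): since gcd(4, 5) = 1, we get a unique residue mod 20.
    Write x = 1 + 4·t and substitute into x ≡ 4 (mod 5): 4·t ≡ 4 − 1 = 3 (mod 5).
    The inverse of 4 mod 5 is 4 (since 4·4 = 16 = 3·5 + 1), so t ≡ 4·3 = 12 ≡ 2 (mod 5).
    Then x = 1 + 4·2 = 9, valid modulo lcm(4, 5) = 20: x ≡ 9 (mod 20).
  Combine with x ≡ 7 (mod 9): since gcd(20, 9) = 1, we get a unique residue mod 180.
    Write x = 9 + 20·t and substitute into x ≡ 7 (mod 9): 20·t ≡ 7 − 9 = -2 (mod 9).
    Reduce coefficients mod 9: 2·t ≡ 7 (mod 9).
    The inverse of 2 mod 9 is 5 (since 2·5 = 10 = 1·9 + 1), so t ≡ 5·7 = 35 ≡ 8 (mod 9).
    Then x = 9 + 20·8 = 169, valid modulo lcm(20, 9) = 180: x ≡ 169 (mod 180).
Verify: 169 mod 4 = 1 ✓, 169 mod 5 = 4 ✓, 169 mod 9 = 7 ✓.

x ≡ 169 (mod 180).


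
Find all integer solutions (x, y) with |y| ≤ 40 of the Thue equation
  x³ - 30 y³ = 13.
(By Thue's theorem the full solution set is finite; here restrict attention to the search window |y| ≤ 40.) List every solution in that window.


The equation is x³ - 30y³ = 13. For fixed y, x³ = 30·y³ + 13, so a solution requires the RHS to be a perfect cube.
Strategy: iterate y from -40 to 40, compute RHS = 30·y³ + 13, and check whether it is a (positive or negative) perfect cube.
Check small values of y:
  y = 0: RHS = 13 is not a perfect cube.
  y = 1: RHS = 43 is not a perfect cube.
  y = -1: RHS = -17 is not a perfect cube.
  y = 2: RHS = 253 is not a perfect cube.
  y = -2: RHS = -227 is not a perfect cube.
  y = 3: RHS = 823 is not a perfect cube.
  y = -3: RHS = -797 is not a perfect cube.
Continuing the search up to |y| = 40 finds no solutions either.
No (x, y) in the scanned range satisfies the equation.

No integer solutions with |y| ≤ 40.


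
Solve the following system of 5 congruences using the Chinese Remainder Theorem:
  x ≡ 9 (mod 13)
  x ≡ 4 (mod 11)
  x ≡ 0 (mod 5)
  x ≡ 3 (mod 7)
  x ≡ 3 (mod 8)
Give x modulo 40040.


Product of moduli M = 13 · 11 · 5 · 7 · 8 = 40040.
Merge one congruence at a time:
  Start: x ≡ 9 (mod 13).
  Combine with x ≡ 4 (mod 11); new modulus lcm = 143.
    Write x = 9 + 13·t and substitute into x ≡ 4 (mod 11): 13·t ≡ 4 − 9 = -5 (mod 11).
    Reduce coefficients mod 11: 2·t ≡ 6 (mod 11).
    The inverse of 2 mod 11 is 6 (since 2·6 = 12 = 1·11 + 1), so t ≡ 6·6 = 36 ≡ 3 (mod 11).
    Then x = 9 + 13·3 = 48, valid modulo lcm(13, 11) = 143: x ≡ 48 (mod 143).
  Combine with x ≡ 0 (mod 5); new modulus lcm = 715.
    Write x = 48 + 143·t and substitute into x ≡ 0 (mod 5): 143·t ≡ 0 − 48 = -48 (mod 5).
    Reduce coefficients mod 5: 3·t ≡ 2 (mod 5).
    The inverse of 3 mod 5 is 2 (since 3·2 = 6 = 1·5 + 1), so t ≡ 2·2 = 4 ≡ 4 (mod 5).
    Then x = 48 + 143·4 = 620, valid modulo lcm(143, 5) = 715: x ≡ 620 (mod 715).
  Combine with x ≡ 3 (mod 7); new modulus lcm = 5005.
    Write x = 620 + 715·t and substitute into x ≡ 3 (mod 7): 715·t ≡ 3 − 620 = -617 (mod 7).
    Reduce coefficients mod 7: 1·t ≡ 6 (mod 7).
    So t ≡ 6 (mod 7).
    Then x = 620 + 715·6 = 4910, valid modulo lcm(715, 7) = 5005: x ≡ 4910 (mod 5005).
  Combine with x ≡ 3 (mod 8); new modulus lcm = 40040.
    Write x = 4910 + 5005·t and substitute into x ≡ 3 (mod 8): 5005·t ≡ 3 − 4910 = -4907 (mod 8).
    Reduce coefficients mod 8: 5·t ≡ 5 (mod 8).
    The inverse of 5 mod 8 is 5 (since 5·5 = 25 = 3·8 + 1), so t ≡ 5·5 = 25 ≡ 1 (mod 8).
    Then x = 4910 + 5005·1 = 9915, valid modulo lcm(5005, 8) = 40040: x ≡ 9915 (mod 40040).
Verify against each original: 9915 mod 13 = 9, 9915 mod 11 = 4, 9915 mod 5 = 0, 9915 mod 7 = 3, 9915 mod 8 = 3.

x ≡ 9915 (mod 40040).


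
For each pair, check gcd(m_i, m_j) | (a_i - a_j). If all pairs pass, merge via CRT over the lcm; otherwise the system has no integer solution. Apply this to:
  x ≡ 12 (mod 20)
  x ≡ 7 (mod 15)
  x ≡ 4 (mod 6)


Moduli 20, 15, 6 are not pairwise coprime, so CRT works modulo lcm(m_i) when all pairwise compatibility conditions hold.
Pairwise compatibility: gcd(m_i, m_j) must divide a_i - a_j for every pair.
Merge one congruence at a time:
  Start: x ≡ 12 (mod 20).
  Combine with x ≡ 7 (mod 15): gcd(20, 15) = 5; 7 - 12 = -5, which IS divisible by 5, so compatible.
    Write x = 12 + 20·t and substitute into x ≡ 7 (mod 15): 20·t ≡ 7 − 12 = -5 (mod 15).
    Divide the congruence (and modulus) by g = 5: 4·t ≡ -1 (mod 3).
    Reduce coefficients mod 3: 1·t ≡ 2 (mod 3).
    So t ≡ 2 (mod 3).
    Then x = 12 + 20·2 = 52, valid modulo lcm(20, 15) = 60: x ≡ 52 (mod 60).
  Combine with x ≡ 4 (mod 6): gcd(60, 6) = 6; 4 - 52 = -48, which IS divisible by 6, so compatible.
    Write x = 52 + 60·t and substitute into x ≡ 4 (mod 6): 60·t ≡ 4 − 52 = -48 (mod 6).
    Divide the congruence (and modulus) by g = 6: 10·t ≡ -8 (mod 1).
    Modulo 1 every t works; take t = 0.
    Then x = 52 + 60·0 = 52, valid modulo lcm(60, 6) = 60: x ≡ 52 (mod 60).
Verify: 52 mod 20 = 12, 52 mod 15 = 7, 52 mod 6 = 4.

x ≡ 52 (mod 60).


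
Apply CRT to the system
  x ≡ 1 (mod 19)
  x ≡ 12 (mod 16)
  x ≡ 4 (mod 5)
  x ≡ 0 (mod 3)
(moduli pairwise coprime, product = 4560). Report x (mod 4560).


Product of moduli M = 19 · 16 · 5 · 3 = 4560.
Merge one congruence at a time:
  Start: x ≡ 1 (mod 19).
  Combine with x ≡ 12 (mod 16); new modulus lcm = 304.
    Write x = 1 + 19·t and substitute into x ≡ 12 (mod 16): 19·t ≡ 12 − 1 = 11 (mod 16).
    Reduce coefficients mod 16: 3·t ≡ 11 (mod 16).
    The inverse of 3 mod 16 is 11 (since 3·11 = 33 = 2·16 + 1), so t ≡ 11·11 = 121 ≡ 9 (mod 16).
    Then x = 1 + 19·9 = 172, valid modulo lcm(19, 16) = 304: x ≡ 172 (mod 304).
  Combine with x ≡ 4 (mod 5); new modulus lcm = 1520.
    Write x = 172 + 304·t and substitute into x ≡ 4 (mod 5): 304·t ≡ 4 − 172 = -168 (mod 5).
    Reduce coefficients mod 5: 4·t ≡ 2 (mod 5).
    The inverse of 4 mod 5 is 4 (since 4·4 = 16 = 3·5 + 1), so t ≡ 4·2 = 8 ≡ 3 (mod 5).
    Then x = 172 + 304·3 = 1084, valid modulo lcm(304, 5) = 1520: x ≡ 1084 (mod 1520).
  Combine with x ≡ 0 (mod 3); new modulus lcm = 4560.
    Write x = 1084 + 1520·t and substitute into x ≡ 0 (mod 3): 1520·t ≡ 0 − 1084 = -1084 (mod 3).
    Reduce coefficients mod 3: 2·t ≡ 2 (mod 3).
    The inverse of 2 mod 3 is 2 (since 2·2 = 4 = 1·3 + 1), so t ≡ 2·2 = 4 ≡ 1 (mod 3).
    Then x = 1084 + 1520·1 = 2604, valid modulo lcm(1520, 3) = 4560: x ≡ 2604 (mod 4560).
Verify against each original: 2604 mod 19 = 1, 2604 mod 16 = 12, 2604 mod 5 = 4, 2604 mod 3 = 0.

x ≡ 2604 (mod 4560).


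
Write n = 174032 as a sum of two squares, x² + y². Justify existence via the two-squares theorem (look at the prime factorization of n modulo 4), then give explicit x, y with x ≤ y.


Step 1: Factor n = 174032 = 2^4 · 73 · 149.
Step 2: Check the mod-4 condition on each prime factor: 2 = 2 (special); 73 ≡ 1 (mod 4), exponent 1; 149 ≡ 1 (mod 4), exponent 1.
All primes ≡ 3 (mod 4) appear to even exponent (or don't appear), so by the two-squares theorem n IS expressible as a sum of two squares.
Step 3: Build a representation. Group n = k² · m with k = 4 and m = 73 · 149 = 10877 (a product of primes ≡ 1 (mod 4)); a representation of m scales to one of n via (k·x)² + (k·y)² = k²(x² + y²). Each prime p ≡ 1 (mod 4) is itself a sum of two squares; find a² by testing p − a² for a perfect square:
  73: 73 − 1² = 72, 73 − 2² = 69, 73 − 3² = 64 = 8² ⇒ 73 = 3² + 8².
  149: 149 − 1² = 148, 149 − 2² = 145, 149 − 3² = 140, 149 − 4² = 133, 149 − 5² = 124, 149 − 6² = 113, 149 − 7² = 100 = 10² ⇒ 149 = 7² + 10².
  Combine using the Brahmagupta–Fibonacci identity (a² + b²)(c² + d²) = (ac − bd)² + (ad + bc)² = (ac + bd)² + (ad − bc)²:
  73 · 149 = 10877: from (3² + 8²)(7² + 10²), take (3·7 − 8·10, 3·10 + 8·7) = (21 − 80, 30 + 56) = (-59, 86); dropping signs (only squares matter) gives (59, 86); check 59² + 86² = 3481 + 7396 = 10877 ✓.
  Scale by k = 4: (4·59, 4·86) = (236, 344).
Step 4: Order so x ≤ y and verify: 236² + 344² = 55696 + 118336 = 174032 = n. ✓

n = 174032 = 236² + 344² (one valid representation with x ≤ y).


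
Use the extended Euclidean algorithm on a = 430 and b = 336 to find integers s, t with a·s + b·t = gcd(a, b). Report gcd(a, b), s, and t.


Euclidean algorithm on (430, 336) — divide until remainder is 0:
  430 = 1 · 336 + 94
  336 = 3 · 94 + 54
  94 = 1 · 54 + 40
  54 = 1 · 40 + 14
  40 = 2 · 14 + 12
  14 = 1 · 12 + 2
  12 = 6 · 2 + 0
gcd(430, 336) = 2.
Track Bezout coefficients alongside the remainders: start with r₀ = 430 = a·1 + b·0 (s = 1, t = 0) and r₁ = 336 = a·0 + b·1 (s = 0, t = 1); each new remainder r_{k+1} = r_{k-1} − q_k·r_k inherits s_{k+1} = s_{k-1} − q_k·s_k, t_{k+1} = t_{k-1} − q_k·t_k, so r_k = a·s_k + b·t_k at every step:
  q = 1: r = 94, s = 1 − 1·0 = 1, t = 0 − 1·1 = -1  (check: 430·1 + 336·(-1) = 94)
  q = 3: r = 54, s = 0 − 3·1 = -3, t = 1 − 3·(-1) = 4  (check: 430·(-3) + 336·4 = 54)
  q = 1: r = 40, s = 1 − 1·(-3) = 4, t = -1 − 1·4 = -5  (check: 430·4 + 336·(-5) = 40)
  q = 1: r = 14, s = -3 − 1·4 = -7, t = 4 − 1·(-5) = 9  (check: 430·(-7) + 336·9 = 14)
  q = 2: r = 12, s = 4 − 2·(-7) = 18, t = -5 − 2·9 = -23  (check: 430·18 + 336·(-23) = 12)
  q = 1: r = 2, s = -7 − 1·18 = -25, t = 9 − 1·(-23) = 32  (check: 430·(-25) + 336·32 = 2)
The row with r = 2 (the gcd) gives the Bezout coefficients s = -25, t = 32.
Result: 430 · (-25) + 336 · (32) = 2.

gcd(430, 336) = 2; s = -25, t = 32 (check: 430·(-25) + 336·32 = 2).


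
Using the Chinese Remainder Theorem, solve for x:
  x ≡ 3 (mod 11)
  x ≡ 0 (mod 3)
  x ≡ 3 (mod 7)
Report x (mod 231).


Moduli 11, 3, 7 are pairwise coprime; by CRT there is a unique solution modulo M = 11 · 3 · 7 = 231.
Solve pairwise, accumulating the modulus:
  Start with x ≡ 3 (mod 11).
  Combine with x ≡ 0 (mod 3): since gcd(11, 3) = 1, we get a unique residue mod 33.
    Write x = 3 + 11·t and substitute into x ≡ 0 (mod 3): 11·t ≡ 0 − 3 = -3 (mod 3).
    Reduce coefficients mod 3: 2·t ≡ 0 (mod 3).
    The inverse of 2 mod 3 is 2 (since 2·2 = 4 = 1·3 + 1), so t ≡ 2·0 = 0 ≡ 0 (mod 3).
    Then x = 3 + 11·0 = 3, valid modulo lcm(11, 3) = 33: x ≡ 3 (mod 33).
  Combine with x ≡ 3 (mod 7): since gcd(33, 7) = 1, we get a unique residue mod 231.
    Write x = 3 + 33·t and substitute into x ≡ 3 (mod 7): 33·t ≡ 3 − 3 = 0 (mod 7).
    Reduce coefficients mod 7: 5·t ≡ 0 (mod 7).
    The inverse of 5 mod 7 is 3 (since 5·3 = 15 = 2·7 + 1), so t ≡ 3·0 = 0 ≡ 0 (mod 7).
    Then x = 3 + 33·0 = 3, valid modulo lcm(33, 7) = 231: x ≡ 3 (mod 231).
Verify: 3 mod 11 = 3 ✓, 3 mod 3 = 0 ✓, 3 mod 7 = 3 ✓.

x ≡ 3 (mod 231).


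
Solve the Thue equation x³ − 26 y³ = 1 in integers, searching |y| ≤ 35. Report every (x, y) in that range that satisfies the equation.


The equation is x³ - 26y³ = 1. For fixed y, x³ = 26·y³ + 1, so a solution requires the RHS to be a perfect cube.
Strategy: iterate y from -35 to 35, compute RHS = 26·y³ + 1, and check whether it is a (positive or negative) perfect cube.
Check small values of y:
  y = 0: RHS = 1 = (1)³ ⇒ x = 1 works.
  y = 1: RHS = 27 = (3)³ ⇒ x = 3 works.
  y = -1: RHS = -25 is not a perfect cube.
  y = 2: RHS = 209 is not a perfect cube.
  y = -2: RHS = -207 is not a perfect cube.
  y = 3: RHS = 703 is not a perfect cube.
  y = -3: RHS = -701 is not a perfect cube.
Continuing the search up to |y| = 35 finds no further solutions beyond those listed.
Collected solutions: (1, 0), (3, 1).

Solutions (with |y| ≤ 35): (1, 0), (3, 1).


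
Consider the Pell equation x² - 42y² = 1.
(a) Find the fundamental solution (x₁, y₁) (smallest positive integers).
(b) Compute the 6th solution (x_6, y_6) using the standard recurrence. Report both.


Step 1: Find the fundamental solution (x₁, y₁) of x² - 42y² = 1.
  Expand √42 as a continued fraction. a₀ = ⌊√42⌋ = 6; iterate m_{k+1} = d_k·a_k − m_k, d_{k+1} = (42 − m_{k+1}²)/d_k, a_{k+1} = ⌊(a₀ + m_{k+1})/d_{k+1}⌋ (starting m₀ = 0, d₀ = 1), with convergents p_k = a_k·p_{k-1} + p_{k-2}, q_k = a_k·q_{k-1} + q_{k-2} (p₋₁ = 1, q₋₁ = 0):
  k = 0: a₀ = 6; p₀/q₀ = 6/1; p₀² − 42·q₀² = 36 − 42 = -6.
  k = 1: m = 6, d = 6, a = ⌊(6 + 6)/6⌋ = 2; p/q = (2·6 + 1)/(2·1 + 0) = 13/2; p² − 42·q² = 169 − 168 = 1.
  The first convergent with p² − 42·q² = 1 gives the fundamental solution (x₁, y₁) = (13, 2).
Step 2: Apply the recurrence (x_{n+1}, y_{n+1}) = (x₁x_n + 42y₁y_n, x₁y_n + y₁x_n) repeatedly.
  From (x_1, y_1) = (13, 2): x_2 = 13·13 + 42·2·2 = 337; y_2 = 13·2 + 2·13 = 52.
  From (x_2, y_2) = (337, 52): x_3 = 13·337 + 42·2·52 = 8749; y_3 = 13·52 + 2·337 = 1350.
  From (x_3, y_3) = (8749, 1350): x_4 = 13·8749 + 42·2·1350 = 227137; y_4 = 13·1350 + 2·8749 = 35048.
  From (x_4, y_4) = (227137, 35048): x_5 = 13·227137 + 42·2·35048 = 5896813; y_5 = 13·35048 + 2·227137 = 909898.
  From (x_5, y_5) = (5896813, 909898): x_6 = 13·5896813 + 42·2·909898 = 153090001; y_6 = 13·909898 + 2·5896813 = 23622300.
Step 3: Verify x_6² - 42·y_6² = 23436548406180001 - 23436548406180000 = 1 (should be 1). ✓

(x_1, y_1) = (13, 2); (x_6, y_6) = (153090001, 23622300).


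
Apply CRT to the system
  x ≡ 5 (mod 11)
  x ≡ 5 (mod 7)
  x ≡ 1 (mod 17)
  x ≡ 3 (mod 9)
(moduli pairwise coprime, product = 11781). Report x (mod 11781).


Product of moduli M = 11 · 7 · 17 · 9 = 11781.
Merge one congruence at a time:
  Start: x ≡ 5 (mod 11).
  Combine with x ≡ 5 (mod 7); new modulus lcm = 77.
    Write x = 5 + 11·t and substitute into x ≡ 5 (mod 7): 11·t ≡ 5 − 5 = 0 (mod 7).
    Reduce coefficients mod 7: 4·t ≡ 0 (mod 7).
    The inverse of 4 mod 7 is 2 (since 4·2 = 8 = 1·7 + 1), so t ≡ 2·0 = 0 ≡ 0 (mod 7).
    Then x = 5 + 11·0 = 5, valid modulo lcm(11, 7) = 77: x ≡ 5 (mod 77).
  Combine with x ≡ 1 (mod 17); new modulus lcm = 1309.
    Write x = 5 + 77·t and substitute into x ≡ 1 (mod 17): 77·t ≡ 1 − 5 = -4 (mod 17).
    Reduce coefficients mod 17: 9·t ≡ 13 (mod 17).
    The inverse of 9 mod 17 is 2 (since 9·2 = 18 = 1·17 + 1), so t ≡ 2·13 = 26 ≡ 9 (mod 17).
    Then x = 5 + 77·9 = 698, valid modulo lcm(77, 17) = 1309: x ≡ 698 (mod 1309).
  Combine with x ≡ 3 (mod 9); new modulus lcm = 11781.
    Write x = 698 + 1309·t and substitute into x ≡ 3 (mod 9): 1309·t ≡ 3 − 698 = -695 (mod 9).
    Reduce coefficients mod 9: 4·t ≡ 7 (mod 9).
    The inverse of 4 mod 9 is 7 (since 4·7 = 28 = 3·9 + 1), so t ≡ 7·7 = 49 ≡ 4 (mod 9).
    Then x = 698 + 1309·4 = 5934, valid modulo lcm(1309, 9) = 11781: x ≡ 5934 (mod 11781).
Verify against each original: 5934 mod 11 = 5, 5934 mod 7 = 5, 5934 mod 17 = 1, 5934 mod 9 = 3.

x ≡ 5934 (mod 11781).


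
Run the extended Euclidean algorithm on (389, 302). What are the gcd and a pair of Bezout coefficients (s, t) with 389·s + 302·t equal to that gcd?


Euclidean algorithm on (389, 302) — divide until remainder is 0:
  389 = 1 · 302 + 87
  302 = 3 · 87 + 41
  87 = 2 · 41 + 5
  41 = 8 · 5 + 1
  5 = 5 · 1 + 0
gcd(389, 302) = 1.
Track Bezout coefficients alongside the remainders: start with r₀ = 389 = a·1 + b·0 (s = 1, t = 0) and r₁ = 302 = a·0 + b·1 (s = 0, t = 1); each new remainder r_{k+1} = r_{k-1} − q_k·r_k inherits s_{k+1} = s_{k-1} − q_k·s_k, t_{k+1} = t_{k-1} − q_k·t_k, so r_k = a·s_k + b·t_k at every step:
  q = 1: r = 87, s = 1 − 1·0 = 1, t = 0 − 1·1 = -1  (check: 389·1 + 302·(-1) = 87)
  q = 3: r = 41, s = 0 − 3·1 = -3, t = 1 − 3·(-1) = 4  (check: 389·(-3) + 302·4 = 41)
  q = 2: r = 5, s = 1 − 2·(-3) = 7, t = -1 − 2·4 = -9  (check: 389·7 + 302·(-9) = 5)
  q = 8: r = 1, s = -3 − 8·7 = -59, t = 4 − 8·(-9) = 76  (check: 389·(-59) + 302·76 = 1)
The row with r = 1 (the gcd) gives the Bezout coefficients s = -59, t = 76.
Result: 389 · (-59) + 302 · (76) = 1.

gcd(389, 302) = 1; s = -59, t = 76 (check: 389·(-59) + 302·76 = 1).


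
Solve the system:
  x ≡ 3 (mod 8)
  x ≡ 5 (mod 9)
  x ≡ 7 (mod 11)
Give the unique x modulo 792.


Moduli 8, 9, 11 are pairwise coprime; by CRT there is a unique solution modulo M = 8 · 9 · 11 = 792.
Solve pairwise, accumulating the modulus:
  Start with x ≡ 3 (mod 8).
  Combine with x ≡ 5 (mod 9): since gcd(8, 9) = 1, we get a unique residue mod 72.
    Write x = 3 + 8·t and substitute into x ≡ 5 (mod 9): 8·t ≡ 5 − 3 = 2 (mod 9).
    The inverse of 8 mod 9 is 8 (since 8·8 = 64 = 7·9 + 1), so t ≡ 8·2 = 16 ≡ 7 (mod 9).
    Then x = 3 + 8·7 = 59, valid modulo lcm(8, 9) = 72: x ≡ 59 (mod 72).
  Combine with x ≡ 7 (mod 11): since gcd(72, 11) = 1, we get a unique residue mod 792.
    Write x = 59 + 72·t and substitute into x ≡ 7 (mod 11): 72·t ≡ 7 − 59 = -52 (mod 11).
    Reduce coefficients mod 11: 6·t ≡ 3 (mod 11).
    The inverse of 6 mod 11 is 2 (since 6·2 = 12 = 1·11 + 1), so t ≡ 2·3 = 6 ≡ 6 (mod 11).
    Then x = 59 + 72·6 = 491, valid modulo lcm(72, 11) = 792: x ≡ 491 (mod 792).
Verify: 491 mod 8 = 3 ✓, 491 mod 9 = 5 ✓, 491 mod 11 = 7 ✓.

x ≡ 491 (mod 792).


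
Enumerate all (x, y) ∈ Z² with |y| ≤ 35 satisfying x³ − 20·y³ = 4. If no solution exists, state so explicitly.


The equation is x³ - 20y³ = 4. For fixed y, x³ = 20·y³ + 4, so a solution requires the RHS to be a perfect cube.
Strategy: iterate y from -35 to 35, compute RHS = 20·y³ + 4, and check whether it is a (positive or negative) perfect cube.
Check small values of y:
  y = 0: RHS = 4 is not a perfect cube.
  y = 1: RHS = 24 is not a perfect cube.
  y = -1: RHS = -16 is not a perfect cube.
  y = 2: RHS = 164 is not a perfect cube.
  y = -2: RHS = -156 is not a perfect cube.
  y = 3: RHS = 544 is not a perfect cube.
  y = -3: RHS = -536 is not a perfect cube.
Continuing the search up to |y| = 35 finds no solutions either.
No (x, y) in the scanned range satisfies the equation.

No integer solutions with |y| ≤ 35.
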